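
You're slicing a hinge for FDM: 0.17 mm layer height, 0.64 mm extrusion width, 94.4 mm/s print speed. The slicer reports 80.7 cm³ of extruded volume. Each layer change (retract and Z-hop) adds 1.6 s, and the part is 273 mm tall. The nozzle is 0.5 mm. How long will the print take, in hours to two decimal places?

Extrusion cross-section = 0.17 × 0.64 = 0.1088 mm².
Path length: 80700 mm³ / 0.1088 mm² → 741727.9 mm.
Print-move time = 741727.9 / 94.4 = 7857.3 s.
Number of layers: 273 / 0.17 → 1606 (rounded up).
Z-hop total: 1606 × 1.6 → 2569.6 s.
Total = 7857.3 + 2569.6 = 10426.9 s = 2.90 hours.

2.90 hours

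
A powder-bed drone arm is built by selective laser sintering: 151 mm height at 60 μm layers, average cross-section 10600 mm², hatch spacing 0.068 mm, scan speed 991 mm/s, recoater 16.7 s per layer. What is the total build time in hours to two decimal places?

121.65 hours

Layers = ⌈151/0.06⌉ = 2517.
Hatch length per layer = 10600 / 0.068 = 155882.4 mm.
Laser time per layer = 155882.4 / 991 = 157.2981 s.
Layer cycle = 157.2981 + 16.7 = 173.9981 s.
2517 layers × 173.9981 s/layer = 437953.2177 s, i.e. 121.65 hours.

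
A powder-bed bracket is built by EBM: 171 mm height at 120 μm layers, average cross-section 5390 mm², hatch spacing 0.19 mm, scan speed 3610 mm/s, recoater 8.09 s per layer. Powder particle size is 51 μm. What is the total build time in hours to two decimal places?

6.31 hours

Layer count = ceil(171 / 0.12) = 1425.
Scan path per layer: 5390 / 0.19 → 28368.4 mm.
Scan time per layer: 28368.4 / 3610 → 7.8583 s.
Per-layer time = 7.8583 + 8.09, so 15.9483 s.
Build time = 1425 × 15.9483 = 22726.3275 s = 6.31 hours.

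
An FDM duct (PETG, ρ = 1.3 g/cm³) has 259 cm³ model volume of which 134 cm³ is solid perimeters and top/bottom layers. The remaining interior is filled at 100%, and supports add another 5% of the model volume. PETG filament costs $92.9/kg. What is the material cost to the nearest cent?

Infill region: 259 − 134 → 125 cm³.
Infill deposited: 1.00 × 125 → 125 cm³.
Support = 0.05 × 259, so 12.95 cm³.
Deposited volume: 134 + 125 + 12.95 → 271.95 cm³.
Mass: 271.95 × 1.3 → 353.535 g.
At $92.9/kg: 353.535/1000 × 92.9 = $32.84.

$32.84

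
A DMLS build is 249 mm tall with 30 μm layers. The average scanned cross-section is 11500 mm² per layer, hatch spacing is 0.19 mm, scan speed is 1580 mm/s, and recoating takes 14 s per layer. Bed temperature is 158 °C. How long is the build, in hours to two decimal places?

Number of layers: 249 / 0.03 → 8300 (rounded up).
Hatch length per layer: 11500 / 0.19 → 60526.3 mm.
Per-layer scan time = 60526.3 / 1580 = 38.3078 s.
Layer cycle = 38.3078 + 14 = 52.3078 s.
Build time = 8300 × 52.3078 = 434154.74 s = 120.60 hours.

120.60 hours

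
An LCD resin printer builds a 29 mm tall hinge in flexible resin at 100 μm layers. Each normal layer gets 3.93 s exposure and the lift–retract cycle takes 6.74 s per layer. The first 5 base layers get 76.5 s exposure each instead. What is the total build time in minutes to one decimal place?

57.6 minutes

Layers = ⌈29/0.1⌉ = 290.
Burn-in layers: 5 × (76.5 + 6.74) → 416.2 s.
Normal layers = 285 × (3.93 + 6.74), so 3040.95 s.
Sum: 416.2 + 3040.95 = 3457.15 s → 57.6 minutes.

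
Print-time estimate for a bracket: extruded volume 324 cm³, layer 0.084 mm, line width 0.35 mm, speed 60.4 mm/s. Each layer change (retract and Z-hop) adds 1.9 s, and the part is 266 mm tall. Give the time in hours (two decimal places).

Line area: 0.084 × 0.35 → 0.0294 mm².
Total extruded path = 324000/0.0294 = 11020408.2 mm.
Extrusion time: 11020408.2 / 60.4 → 182457.1 s.
Layers = ⌈266/0.084⌉ = 3167.
Z-hop total = 3167 × 1.9, so 6017.3 s.
Altogether 182457.1 + 6017.3 = 188474.4 s, i.e. 52.35 hours.

52.35 hours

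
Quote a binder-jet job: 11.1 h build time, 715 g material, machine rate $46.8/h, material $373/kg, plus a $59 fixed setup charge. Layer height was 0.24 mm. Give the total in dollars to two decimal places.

Time charge = 46.8 × 11.1, so $519.48.
Feedstock cost = 373 × 715/1000 = $266.695.
Adding setup: 519.48 + 266.695 + 59 → 845.175 ≈ $845.18.

$845.18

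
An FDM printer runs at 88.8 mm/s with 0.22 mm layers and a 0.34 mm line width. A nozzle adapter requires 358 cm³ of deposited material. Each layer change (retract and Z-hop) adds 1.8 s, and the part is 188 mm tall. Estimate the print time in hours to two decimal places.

15.40 hours

Line area: 0.22 × 0.34 → 0.0748 mm².
Toolpath length = 358 cm³ / 0.0748 mm² = 358000 / 0.0748 = 4786096.3 mm.
Extrusion time = 4786096.3 / 88.8, so 53897.5 s.
Number of layers: 188 / 0.22 → 855 (rounded up).
Z-hop total = 855 × 1.8, so 1539 s.
Altogether 53897.5 + 1539 = 55436.5 s, i.e. 15.40 hours.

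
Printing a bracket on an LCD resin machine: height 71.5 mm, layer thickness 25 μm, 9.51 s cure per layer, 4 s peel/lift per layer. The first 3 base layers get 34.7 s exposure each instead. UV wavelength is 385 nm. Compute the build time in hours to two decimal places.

Layers = ⌈71.5/0.025⌉ = 2860.
Burn-in layers = 3 × (34.7 + 4), so 116.1 s.
Remaining layers = 2857 × (9.51 + 4) = 38598.07 s.
Sum: 116.1 + 38598.07 = 38714.17 s → 10.75 hours.

10.75 hours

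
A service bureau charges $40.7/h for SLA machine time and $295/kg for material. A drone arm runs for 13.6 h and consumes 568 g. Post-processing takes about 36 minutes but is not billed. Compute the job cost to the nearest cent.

Time charge = 40.7 × 13.6 = $553.52.
Material charge = 295 × 568/1000, so $167.56.
Total = 553.52 + 167.56 = $721.08.

$721.08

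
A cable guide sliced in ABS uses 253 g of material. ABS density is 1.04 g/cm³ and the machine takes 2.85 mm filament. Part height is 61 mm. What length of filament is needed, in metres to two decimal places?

Volume = 253 g / 1.04 g·cm⁻³ = 243.2692 cm³ = 243269.2 mm³.
A = π r² = π × 1.425² = 6.3794 mm².
L = V/A = 243269.2/6.3794 = 38133.55 mm → 38.13 m.

38.13 m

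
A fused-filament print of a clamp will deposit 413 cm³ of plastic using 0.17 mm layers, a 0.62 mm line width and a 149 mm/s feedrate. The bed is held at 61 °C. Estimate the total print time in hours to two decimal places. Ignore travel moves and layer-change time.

Bead cross-section = 0.17 × 0.62 = 0.1054 mm².
Toolpath length = 413 cm³ / 0.1054 mm² = 413000 / 0.1054 = 3918406.1 mm.
Print-move time = 3918406.1 / 149, so 26298 s.
Converting: 26298 s = 7.31 hours.

7.31 hours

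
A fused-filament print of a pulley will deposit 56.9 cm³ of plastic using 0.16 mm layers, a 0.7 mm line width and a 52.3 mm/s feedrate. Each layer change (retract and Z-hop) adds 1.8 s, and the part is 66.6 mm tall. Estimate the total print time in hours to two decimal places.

Line area: 0.16 × 0.7 → 0.112 mm².
Path length: 56900 mm³ / 0.112 mm² → 508035.7 mm.
Time extruding = 508035.7 / 52.3, so 9713.9 s.
Layers = ⌈66.6/0.16⌉ = 417.
Non-print overhead: 417 × 1.8 → 750.6 s.
Total = 9713.9 + 750.6 = 10464.5 s = 2.91 hours.

2.91 hours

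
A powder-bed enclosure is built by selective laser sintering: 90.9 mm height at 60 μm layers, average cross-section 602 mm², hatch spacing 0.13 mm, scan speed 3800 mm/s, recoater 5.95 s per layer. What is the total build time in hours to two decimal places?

3.02 hours

Number of layers: 90.9 / 0.06 → 1515 (rounded up).
Scan path per layer = 602 / 0.13 = 4630.8 mm.
Per-layer scan time = 4630.8 / 3800, so 1.2186 s.
Time per layer: 1.2186 + 5.95 → 7.1686 s.
Total: 1515 × 7.1686 s = 10860.429 s → 3.02 hours.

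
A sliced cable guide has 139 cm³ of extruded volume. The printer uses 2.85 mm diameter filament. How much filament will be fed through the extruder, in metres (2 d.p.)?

A = π r² = π × 1.425² = 6.3794 mm².
Length = 139 cm³ / 6.3794 mm² = 139000 / 6.3794 = 21788.88 mm = 21.79 m.

21.79 m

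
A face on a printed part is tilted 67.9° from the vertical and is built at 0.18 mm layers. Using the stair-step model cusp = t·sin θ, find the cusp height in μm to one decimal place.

166.8 μm

sin(67.9°) = 0.9265, so cusp = 0.18 × 0.9265 = 0.16677 mm → 166.8 μm.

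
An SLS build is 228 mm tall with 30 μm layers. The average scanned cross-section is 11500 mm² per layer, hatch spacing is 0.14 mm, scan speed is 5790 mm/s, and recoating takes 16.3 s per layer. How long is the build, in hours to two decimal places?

64.36 hours

Layer count = ceil(228 / 0.03) = 7600.
Per-layer scan distance = 11500 / 0.14 = 82142.9 mm.
Per-layer scan time = 82142.9 / 5790, so 14.187 s.
Per-layer time: 14.187 + 16.3 → 30.487 s.
Total: 7600 × 30.487 s = 231701.2 s → 64.36 hours.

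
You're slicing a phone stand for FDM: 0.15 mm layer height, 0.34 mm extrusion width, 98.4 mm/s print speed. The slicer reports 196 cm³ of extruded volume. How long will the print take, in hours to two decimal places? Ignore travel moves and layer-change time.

Line area: 0.15 × 0.34 → 0.051 mm².
Toolpath length = 196 cm³ / 0.051 mm² = 196000 / 0.051 = 3843137.3 mm.
Extrusion time = 3843137.3 / 98.4 = 39056.3 s.
39056.3 s = 10.85 hours.

10.85 hours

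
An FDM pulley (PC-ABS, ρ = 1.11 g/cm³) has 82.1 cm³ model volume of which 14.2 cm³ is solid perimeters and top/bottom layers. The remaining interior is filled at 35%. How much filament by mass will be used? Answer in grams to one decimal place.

Interior volume: 82.1 − 14.2 → 67.9 cm³.
Infill deposited = 0.35 × 67.9, so 23.765 cm³.
Deposited volume = 14.2 + 23.765 = 37.965 cm³.
Mass = 37.965 × 1.11, so 42.14115 g.

42.1 g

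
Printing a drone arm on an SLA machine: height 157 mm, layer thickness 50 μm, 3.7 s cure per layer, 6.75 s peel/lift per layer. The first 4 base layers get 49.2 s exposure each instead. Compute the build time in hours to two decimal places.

9.17 hours

Number of layers: 157 / 0.05 → 3140 (rounded up).
Burn-in layers: 4 × (49.2 + 6.75) → 223.8 s.
Normal layers = 3136 × (3.7 + 6.75), so 32771.2 s.
Sum: 223.8 + 32771.2 = 32995 s → 9.17 hours.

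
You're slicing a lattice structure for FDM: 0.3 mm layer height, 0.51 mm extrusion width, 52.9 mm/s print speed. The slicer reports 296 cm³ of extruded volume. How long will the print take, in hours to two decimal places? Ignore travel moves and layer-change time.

10.16 hours

Extrusion cross-section = 0.3 × 0.51 = 0.153 mm².
Toolpath length = 296 cm³ / 0.153 mm² = 296000 / 0.153 = 1934640.5 mm.
Print-move time = 1934640.5 / 52.9, so 36571.7 s.
In the requested units: 36571.7 s = 10.16 hours.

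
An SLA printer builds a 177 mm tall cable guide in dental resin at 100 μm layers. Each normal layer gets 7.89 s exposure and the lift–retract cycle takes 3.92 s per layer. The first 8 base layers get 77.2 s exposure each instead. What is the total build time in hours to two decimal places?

Number of layers: 177 / 0.1 → 1770 (rounded up).
Bottom layers: 8 × (77.2 + 3.92) → 648.96 s.
Regular layers = 1762 × (7.89 + 3.92), so 20809.22 s.
Sum: 648.96 + 20809.22 = 21458.18 s → 5.96 hours.

5.96 hours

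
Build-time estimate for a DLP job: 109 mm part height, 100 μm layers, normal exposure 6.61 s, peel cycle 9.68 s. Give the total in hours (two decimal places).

4.93 hours

Layers = ⌈109/0.1⌉ = 1090.
Cycle time = 6.61 + 9.68 = 16.29 s.
Total = 1090 × 16.29 = 17756.1 s = 4.93 hours.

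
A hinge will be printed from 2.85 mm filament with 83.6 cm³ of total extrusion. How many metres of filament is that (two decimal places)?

13.10 m

Cross-section of 2.85 mm filament: π·(2.85/2)² = 6.3794 mm².
Length = 83.6 cm³ / 6.3794 mm² = 83600 / 6.3794 = 13104.68 mm = 13.10 m.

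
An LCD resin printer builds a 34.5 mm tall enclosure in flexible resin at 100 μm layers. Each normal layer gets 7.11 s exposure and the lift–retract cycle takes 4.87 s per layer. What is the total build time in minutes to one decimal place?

Layer count = ceil(34.5 / 0.1) = 345.
Per-layer time = 7.11 + 4.87, so 11.98 s.
Total = 345 × 11.98 = 4133.1 s = 68.9 minutes.

68.9 minutes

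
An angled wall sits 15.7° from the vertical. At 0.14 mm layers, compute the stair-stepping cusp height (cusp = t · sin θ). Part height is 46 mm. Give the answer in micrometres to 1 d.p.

Cusp = layer height × sin(15.7°) = 0.14 × 0.2706 = 0.037884 mm = 37.9 μm.

37.9 μm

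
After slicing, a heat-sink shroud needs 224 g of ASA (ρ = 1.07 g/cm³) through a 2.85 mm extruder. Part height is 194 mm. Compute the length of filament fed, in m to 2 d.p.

32.82 m

Volume = 224 g / 1.07 g·cm⁻³ = 209.3458 cm³ = 209345.8 mm³.
A = π r² = π × 1.425² = 6.3794 mm².
Length = 209345.8 / 6.3794 = 32815.91 mm = 32.82 m.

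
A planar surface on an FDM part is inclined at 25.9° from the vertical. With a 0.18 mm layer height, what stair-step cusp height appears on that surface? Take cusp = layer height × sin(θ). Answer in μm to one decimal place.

sin(25.9°) = 0.4368, so cusp = 0.18 × 0.4368 = 0.078624 mm → 78.6 μm.

78.6 μm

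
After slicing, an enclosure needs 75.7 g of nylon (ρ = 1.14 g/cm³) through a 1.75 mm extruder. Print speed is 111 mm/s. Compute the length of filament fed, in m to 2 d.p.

27.61 m

Volume = 75.7 g / 1.14 g·cm⁻³ = 66.4035 cm³ = 66403.5 mm³.
Cross-section of 1.75 mm filament: π·(1.75/2)² = 2.4053 mm².
Length = 66403.5 / 2.4053 = 27607.16 mm = 27.61 m.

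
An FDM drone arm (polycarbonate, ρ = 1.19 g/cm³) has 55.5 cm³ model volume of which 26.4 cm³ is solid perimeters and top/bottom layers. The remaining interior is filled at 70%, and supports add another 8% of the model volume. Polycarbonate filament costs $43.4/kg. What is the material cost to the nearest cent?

$2.64

Interior volume: 55.5 − 26.4 → 29.1 cm³.
Infill deposited = 0.70 × 29.1 = 20.37 cm³.
Support = 0.08 × 55.5 = 4.44 cm³.
Deposited volume = 26.4 + 20.37 + 4.44, so 51.21 cm³.
Mass = 51.21 × 1.19 = 60.9399 g.
Cost = 60.9399 g / 1000 × $43.4/kg = $2.64.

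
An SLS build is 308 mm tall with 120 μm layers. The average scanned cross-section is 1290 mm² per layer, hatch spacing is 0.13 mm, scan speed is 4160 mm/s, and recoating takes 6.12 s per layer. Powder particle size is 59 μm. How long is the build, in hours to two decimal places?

Layers = ⌈308/0.12⌉ = 2567.
Hatch length per layer = 1290 / 0.13, so 9923.1 mm.
Laser time per layer: 9923.1 / 4160 → 2.3854 s.
Per-layer time: 2.3854 + 6.12 → 8.5054 s.
Total: 2567 × 8.5054 s = 21833.3618 s → 6.06 hours.

6.06 hours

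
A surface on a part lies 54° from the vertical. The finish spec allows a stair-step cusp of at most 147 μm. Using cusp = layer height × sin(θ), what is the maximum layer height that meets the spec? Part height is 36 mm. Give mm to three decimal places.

sin(54°) = 0.8090; t_max = 0.147/0.8090 = 0.182 mm.

0.182 mm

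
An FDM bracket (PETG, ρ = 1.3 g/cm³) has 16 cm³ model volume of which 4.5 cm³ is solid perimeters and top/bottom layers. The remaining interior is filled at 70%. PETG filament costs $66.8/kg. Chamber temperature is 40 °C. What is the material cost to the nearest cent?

Interior volume = 16 − 4.5 = 11.5 cm³.
Deposited infill = 0.70 × 11.5 = 8.05 cm³.
Deposited volume = 4.5 + 8.05 = 12.55 cm³.
Mass: 12.55 × 1.3 → 16.315 g.
Cost = 16.315 g / 1000 × $66.8/kg = $1.09.

$1.09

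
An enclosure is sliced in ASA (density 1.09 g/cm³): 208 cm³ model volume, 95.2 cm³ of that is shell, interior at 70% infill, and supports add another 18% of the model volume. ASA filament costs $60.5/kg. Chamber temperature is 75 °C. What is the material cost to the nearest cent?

$13.95

Interior volume = 208 − 95.2 = 112.8 cm³.
Infill volume: 0.70 × 112.8 → 78.96 cm³.
Support = 0.18 × 208, so 37.44 cm³.
Deposited volume: 95.2 + 78.96 + 37.44 → 211.6 cm³.
Mass = 211.6 × 1.09, so 230.644 g.
At $60.5/kg: 230.644/1000 × 60.5 = $13.95.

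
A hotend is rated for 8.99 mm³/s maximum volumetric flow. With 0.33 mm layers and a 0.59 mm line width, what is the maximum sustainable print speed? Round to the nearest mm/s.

Bead cross-section = 0.33 × 0.59 = 0.1947 mm².
Max speed = 8.99 / 0.1947 = 46.17 ≈ 46 mm/s.

46 mm/s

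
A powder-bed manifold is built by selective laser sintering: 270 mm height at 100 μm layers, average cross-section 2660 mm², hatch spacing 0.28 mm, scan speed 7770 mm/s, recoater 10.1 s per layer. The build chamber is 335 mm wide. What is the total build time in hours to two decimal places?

Layer count = ceil(270 / 0.1) = 2700.
Hatch length per layer = 2660 / 0.28, so 9500 mm.
Per-layer scan time = 9500 / 7770, so 1.2227 s.
Per-layer time = 1.2227 + 10.1, so 11.3227 s.
Build time = 2700 × 11.3227 = 30571.29 s = 8.49 hours.

8.49 hours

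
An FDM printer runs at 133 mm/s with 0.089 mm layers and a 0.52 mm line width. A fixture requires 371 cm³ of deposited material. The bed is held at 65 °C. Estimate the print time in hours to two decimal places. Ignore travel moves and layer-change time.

Bead cross-section: 0.089 × 0.52 → 0.04628 mm².
Path length: 371000 mm³ / 0.04628 mm² → 8016421.8 mm.
Print-move time = 8016421.8 / 133 = 60273.8 s.
That's 60273.8 s → 16.74 hours.

16.74 hours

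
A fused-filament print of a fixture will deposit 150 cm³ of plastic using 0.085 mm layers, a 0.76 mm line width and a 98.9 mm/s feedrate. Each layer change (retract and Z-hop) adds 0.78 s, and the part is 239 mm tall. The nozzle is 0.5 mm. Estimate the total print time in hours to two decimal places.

Bead cross-section = 0.085 × 0.76, so 0.0646 mm².
Total extruded path = 150000/0.0646 = 2321981.4 mm.
Extrusion time = 2321981.4 / 98.9 = 23478.1 s.
Number of layers: 239 / 0.085 → 2812 (rounded up).
Z-hop total = 2812 × 0.78 = 2193.36 s.
Total = 23478.1 + 2193.36 = 25671.46 s = 7.13 hours.

7.13 hours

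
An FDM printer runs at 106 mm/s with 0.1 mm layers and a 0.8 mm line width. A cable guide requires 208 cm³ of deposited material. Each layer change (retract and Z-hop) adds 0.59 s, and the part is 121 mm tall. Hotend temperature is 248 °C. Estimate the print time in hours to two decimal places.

Extrusion cross-section = 0.1 × 0.8 = 0.08 mm².
Toolpath length = 208 cm³ / 0.08 mm² = 208000 / 0.08 = 2600000 mm.
Print-move time: 2600000 / 106 → 24528.3 s.
Number of layers: 121 / 0.1 → 1210 (rounded up).
Non-print overhead = 1210 × 0.59, so 713.9 s.
Total = 24528.3 + 713.9 = 25242.2 s = 7.01 hours.

7.01 hours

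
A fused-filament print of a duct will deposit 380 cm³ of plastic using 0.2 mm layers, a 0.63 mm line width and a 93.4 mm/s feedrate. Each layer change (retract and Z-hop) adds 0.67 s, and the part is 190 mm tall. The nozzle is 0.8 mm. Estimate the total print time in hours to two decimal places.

Extrusion cross-section = 0.2 × 0.63, so 0.126 mm².
Path length: 380000 mm³ / 0.126 mm² → 3015873 mm.
Print-move time: 3015873 / 93.4 → 32289.9 s.
Layers = ⌈190/0.2⌉ = 950.
Non-print overhead = 950 × 0.67, so 636.5 s.
Altogether 32289.9 + 636.5 = 32926.4 s, i.e. 9.15 hours.

9.15 hours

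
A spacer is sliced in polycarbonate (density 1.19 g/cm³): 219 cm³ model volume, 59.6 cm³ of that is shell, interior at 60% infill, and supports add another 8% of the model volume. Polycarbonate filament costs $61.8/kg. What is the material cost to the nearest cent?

Infill region = 219 − 59.6 = 159.4 cm³.
Infill volume = 0.60 × 159.4, so 95.64 cm³.
Support = 0.08 × 219, so 17.52 cm³.
Total printed volume = 59.6 + 95.64 + 17.52 = 172.76 cm³.
Mass = 172.76 × 1.19, so 205.5844 g.
Cost = 205.5844 g / 1000 × $61.8/kg = $12.71.

$12.71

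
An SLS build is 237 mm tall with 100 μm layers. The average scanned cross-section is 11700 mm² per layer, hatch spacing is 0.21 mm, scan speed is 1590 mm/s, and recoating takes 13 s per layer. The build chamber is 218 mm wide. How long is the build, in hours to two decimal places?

Layer count = ceil(237 / 0.1) = 2370.
Per-layer scan distance: 11700 / 0.21 → 55714.3 mm.
Scan time per layer = 55714.3 / 1590 = 35.0404 s.
Time per layer = 35.0404 + 13, so 48.0404 s.
2370 layers × 48.0404 s/layer = 113855.748 s, i.e. 31.63 hours.

31.63 hours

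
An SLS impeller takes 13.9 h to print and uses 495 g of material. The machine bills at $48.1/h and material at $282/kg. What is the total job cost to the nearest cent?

$808.18

Machine-time cost: 48.1 × 13.9 → $668.59.
Feedstock cost: 282 × 495/1000 → $139.59.
Job cost: 668.59 + 139.59 = $808.18.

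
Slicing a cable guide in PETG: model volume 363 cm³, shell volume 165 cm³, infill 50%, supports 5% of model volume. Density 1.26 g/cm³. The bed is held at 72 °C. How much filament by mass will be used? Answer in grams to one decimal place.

355.5 g

Infill region = 363 − 165 = 198 cm³.
Infill volume = 0.50 × 198 = 99 cm³.
Support = 0.05 × 363, so 18.15 cm³.
Total printed volume = 165 + 99 + 18.15 = 282.15 cm³.
Mass: 282.15 × 1.26 → 355.509 g.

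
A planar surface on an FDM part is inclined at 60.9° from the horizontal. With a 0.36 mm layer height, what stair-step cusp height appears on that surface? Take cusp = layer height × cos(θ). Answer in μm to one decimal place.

175.1 μm

cos(60.9°) = 0.4863, so cusp = 0.36 × 0.4863 = 0.175068 mm → 175.1 μm.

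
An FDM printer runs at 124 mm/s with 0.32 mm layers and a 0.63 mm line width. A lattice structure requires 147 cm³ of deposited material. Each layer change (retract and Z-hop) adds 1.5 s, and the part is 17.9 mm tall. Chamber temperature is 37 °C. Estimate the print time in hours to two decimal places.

1.66 hours

Line area: 0.32 × 0.63 → 0.2016 mm².
Toolpath length = 147 cm³ / 0.2016 mm² = 147000 / 0.2016 = 729166.7 mm.
Extrusion time: 729166.7 / 124 → 5880.4 s.
Number of layers: 17.9 / 0.32 → 56 (rounded up).
Z-hop total = 56 × 1.5, so 84 s.
Altogether 5880.4 + 84 = 5964.4 s, i.e. 1.66 hours.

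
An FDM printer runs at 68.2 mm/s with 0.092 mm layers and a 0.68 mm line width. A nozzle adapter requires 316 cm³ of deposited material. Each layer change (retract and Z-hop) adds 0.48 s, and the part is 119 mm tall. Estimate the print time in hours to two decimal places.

Bead cross-section = 0.092 × 0.68 = 0.06256 mm².
Toolpath length = 316 cm³ / 0.06256 mm² = 316000 / 0.06256 = 5051150.9 mm.
Time extruding = 5051150.9 / 68.2 = 74063.8 s.
Number of layers: 119 / 0.092 → 1294 (rounded up).
Layer-change overhead = 1294 × 0.48, so 621.12 s.
Altogether 74063.8 + 621.12 = 74684.92 s, i.e. 20.75 hours.

20.75 hours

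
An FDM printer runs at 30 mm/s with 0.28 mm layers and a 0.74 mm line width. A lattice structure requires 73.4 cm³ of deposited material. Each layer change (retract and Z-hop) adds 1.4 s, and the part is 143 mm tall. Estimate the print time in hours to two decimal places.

Line area = 0.28 × 0.74, so 0.2072 mm².
Path length: 73400 mm³ / 0.2072 mm² → 354247.1 mm.
Time extruding = 354247.1 / 30, so 11808.2 s.
Layers = ⌈143/0.28⌉ = 511.
Z-hop total: 511 × 1.4 → 715.4 s.
Total = 11808.2 + 715.4 = 12523.6 s = 3.48 hours.

3.48 hours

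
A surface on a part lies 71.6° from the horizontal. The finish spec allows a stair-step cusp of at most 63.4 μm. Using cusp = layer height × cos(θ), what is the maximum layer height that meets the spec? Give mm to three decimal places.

0.201 mm

cos(71.6°) = 0.3156; t_max = 0.0634/0.3156 = 0.201 mm.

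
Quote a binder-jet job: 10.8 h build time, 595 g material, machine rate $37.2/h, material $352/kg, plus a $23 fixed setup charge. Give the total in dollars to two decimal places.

Time charge: 37.2 × 10.8 → $401.76.
Material cost = 352 × 595/1000, so $209.44.
Total = 401.76 + 209.44 + 23 = $634.20.

$634.20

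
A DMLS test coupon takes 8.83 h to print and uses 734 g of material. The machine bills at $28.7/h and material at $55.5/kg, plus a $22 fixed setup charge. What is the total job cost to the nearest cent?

$316.16

Machine-time cost = 28.7 × 8.83 = $253.421.
Feedstock cost = 55.5 × 734/1000, so $40.737.
Adding setup: 253.421 + 40.737 + 22 → 316.158 ≈ $316.16.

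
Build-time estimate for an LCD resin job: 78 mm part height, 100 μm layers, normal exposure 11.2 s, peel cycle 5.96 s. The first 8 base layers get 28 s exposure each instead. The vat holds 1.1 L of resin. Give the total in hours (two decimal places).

Layers = ⌈78/0.1⌉ = 780.
Burn-in layers: 8 × (28 + 5.96) → 271.68 s.
Normal layers = 772 × (11.2 + 5.96), so 13247.52 s.
Total = 271.68 + 13247.52 = 13519.2 s = 3.76 hours.

3.76 hours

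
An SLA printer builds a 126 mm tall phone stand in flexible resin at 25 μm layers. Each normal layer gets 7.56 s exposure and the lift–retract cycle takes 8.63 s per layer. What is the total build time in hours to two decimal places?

Layers = ⌈126/0.025⌉ = 5040.
Each layer takes = 7.56 + 8.63 = 16.19 s.
Total = 5040 × 16.19 = 81597.6 s = 22.67 hours.

22.67 hours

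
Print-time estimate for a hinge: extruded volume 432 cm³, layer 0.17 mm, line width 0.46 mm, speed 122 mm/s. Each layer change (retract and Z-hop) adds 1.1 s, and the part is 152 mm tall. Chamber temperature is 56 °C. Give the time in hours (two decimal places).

Bead cross-section = 0.17 × 0.46 = 0.0782 mm².
Total extruded path = 432000/0.0782 = 5524296.7 mm.
Print-move time: 5524296.7 / 122 → 45281.1 s.
Number of layers: 152 / 0.17 → 895 (rounded up).
Layer-change overhead = 895 × 1.1 = 984.5 s.
Altogether 45281.1 + 984.5 = 46265.6 s, i.e. 12.85 hours.

12.85 hours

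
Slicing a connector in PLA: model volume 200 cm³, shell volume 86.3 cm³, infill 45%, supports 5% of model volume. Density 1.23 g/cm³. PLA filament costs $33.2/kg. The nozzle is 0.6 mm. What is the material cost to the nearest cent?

Interior volume = 200 − 86.3 = 113.7 cm³.
Infill deposited: 0.45 × 113.7 → 51.165 cm³.
Support = 0.05 × 200, so 10 cm³.
Total extruded = 86.3 + 51.165 + 10 = 147.465 cm³.
Mass = 147.465 × 1.23 = 181.38195 g.
At $33.2/kg: 181.38195/1000 × 33.2 = $6.02.

$6.02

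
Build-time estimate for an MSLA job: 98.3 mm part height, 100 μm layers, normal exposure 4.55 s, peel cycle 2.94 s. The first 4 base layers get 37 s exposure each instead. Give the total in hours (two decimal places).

Layer count = ceil(98.3 / 0.1) = 983.
Bottom layers = 4 × (37 + 2.94), so 159.76 s.
Regular layers = 979 × (4.55 + 2.94) = 7332.71 s.
Total = 159.76 + 7332.71 = 7492.47 s = 2.08 hours.

2.08 hours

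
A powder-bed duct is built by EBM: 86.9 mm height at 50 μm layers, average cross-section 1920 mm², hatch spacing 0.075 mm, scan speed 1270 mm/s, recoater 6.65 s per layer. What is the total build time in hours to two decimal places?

Layer count = ceil(86.9 / 0.05) = 1738.
Hatch length per layer = 1920 / 0.075 = 25600 mm.
Per-layer scan time = 25600 / 1270 = 20.1575 s.
Per-layer time = 20.1575 + 6.65, so 26.8075 s.
Build time = 1738 × 26.8075 = 46591.435 s = 12.94 hours.

12.94 hours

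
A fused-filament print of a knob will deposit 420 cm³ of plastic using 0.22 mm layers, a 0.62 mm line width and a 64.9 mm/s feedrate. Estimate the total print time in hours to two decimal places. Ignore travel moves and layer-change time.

13.18 hours

Bead cross-section: 0.22 × 0.62 → 0.1364 mm².
Total extruded path = 420000/0.1364 = 3079178.9 mm.
Print-move time = 3079178.9 / 64.9, so 47445 s.
47445 s = 13.18 hours.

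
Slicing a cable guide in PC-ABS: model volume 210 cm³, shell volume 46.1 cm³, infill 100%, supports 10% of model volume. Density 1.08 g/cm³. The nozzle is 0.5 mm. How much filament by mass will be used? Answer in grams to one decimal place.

Interior volume: 210 − 46.1 → 163.9 cm³.
Infill volume = 1.00 × 163.9, so 163.9 cm³.
Support: 0.10 × 210 → 21 cm³.
Total extruded = 46.1 + 163.9 + 21 = 231 cm³.
Mass = 231 × 1.08 = 249.48 g.

249.5 g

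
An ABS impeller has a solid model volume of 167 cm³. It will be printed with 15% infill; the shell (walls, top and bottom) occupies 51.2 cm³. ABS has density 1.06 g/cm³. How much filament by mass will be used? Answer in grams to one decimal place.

72.7 g

Interior volume = 167 − 51.2, so 115.8 cm³.
Infill deposited: 0.15 × 115.8 → 17.37 cm³.
Total printed volume = 51.2 + 17.37 = 68.57 cm³.
Mass = 68.57 × 1.06, so 72.6842 g.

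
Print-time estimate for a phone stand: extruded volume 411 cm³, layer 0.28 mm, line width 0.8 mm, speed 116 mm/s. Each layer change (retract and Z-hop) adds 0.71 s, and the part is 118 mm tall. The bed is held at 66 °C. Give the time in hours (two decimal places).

Line area = 0.28 × 0.8 = 0.224 mm².
Toolpath length = 411 cm³ / 0.224 mm² = 411000 / 0.224 = 1834821.4 mm.
Print-move time = 1834821.4 / 116, so 15817.4 s.
Layers = ⌈118/0.28⌉ = 422.
Layer-change overhead = 422 × 0.71 = 299.62 s.
Altogether 15817.4 + 299.62 = 16117.02 s, i.e. 4.48 hours.

4.48 hours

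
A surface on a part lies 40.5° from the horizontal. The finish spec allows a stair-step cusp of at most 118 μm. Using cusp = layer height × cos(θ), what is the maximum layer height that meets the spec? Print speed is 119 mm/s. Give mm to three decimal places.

0.155 mm

t = h_c / cos θ = 0.118 / 0.7604 = 0.155 mm.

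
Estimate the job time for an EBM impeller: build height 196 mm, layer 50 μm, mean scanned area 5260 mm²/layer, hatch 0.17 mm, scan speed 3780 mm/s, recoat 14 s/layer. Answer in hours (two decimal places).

24.16 hours

Number of layers: 196 / 0.05 → 3920 (rounded up).
Per-layer scan distance = 5260 / 0.17, so 30941.2 mm.
Scan time per layer = 30941.2 / 3780, so 8.1855 s.
Per-layer time: 8.1855 + 14 → 22.1855 s.
Total: 3920 × 22.1855 s = 86967.16 s → 24.16 hours.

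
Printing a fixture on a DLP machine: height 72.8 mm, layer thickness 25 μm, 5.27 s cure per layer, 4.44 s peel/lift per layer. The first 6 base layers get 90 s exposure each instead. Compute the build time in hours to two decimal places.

Number of layers: 72.8 / 0.025 → 2912 (rounded up).
Burn-in layers: 6 × (90 + 4.44) → 566.64 s.
Regular layers = 2906 × (5.27 + 4.44) = 28217.26 s.
Sum: 566.64 + 28217.26 = 28783.9 s → 8.00 hours.

8.00 hours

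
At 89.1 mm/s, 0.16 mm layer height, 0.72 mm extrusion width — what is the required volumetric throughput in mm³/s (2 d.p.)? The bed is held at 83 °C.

Extrusion cross-section = 0.16 × 0.72, so 0.1152 mm².
Q = v·A = 89.1 × 0.1152 = 10.26 mm³/s.

10.26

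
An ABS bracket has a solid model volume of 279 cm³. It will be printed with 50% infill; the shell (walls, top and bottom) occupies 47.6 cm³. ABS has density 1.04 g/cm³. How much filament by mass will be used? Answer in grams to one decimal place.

Interior volume: 279 − 47.6 → 231.4 cm³.
Deposited infill = 0.50 × 231.4, so 115.7 cm³.
Total extruded = 47.6 + 115.7, so 163.3 cm³.
Mass: 163.3 × 1.04 → 169.832 g.

169.8 g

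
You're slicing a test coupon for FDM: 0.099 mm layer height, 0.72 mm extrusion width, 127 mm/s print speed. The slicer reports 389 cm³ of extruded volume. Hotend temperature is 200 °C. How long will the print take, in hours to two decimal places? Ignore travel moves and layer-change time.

11.94 hours

Line area = 0.099 × 0.72 = 0.07128 mm².
Total extruded path = 389000/0.07128 = 5457351.3 mm.
Extrusion time = 5457351.3 / 127, so 42971.3 s.
42971.3 s = 11.94 hours.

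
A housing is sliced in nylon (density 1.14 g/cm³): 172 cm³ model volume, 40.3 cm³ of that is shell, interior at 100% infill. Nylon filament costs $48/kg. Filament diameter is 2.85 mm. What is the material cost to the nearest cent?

$9.41

Infill region = 172 − 40.3, so 131.7 cm³.
Infill deposited = 1.00 × 131.7 = 131.7 cm³.
Deposited volume: 40.3 + 131.7 → 172 cm³.
Mass: 172 × 1.14 → 196.08 g.
At $48/kg: 196.08/1000 × 48 = $9.41.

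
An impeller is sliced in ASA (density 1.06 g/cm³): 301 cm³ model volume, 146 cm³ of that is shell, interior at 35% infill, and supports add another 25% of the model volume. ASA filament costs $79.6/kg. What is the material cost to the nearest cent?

Interior volume: 301 − 146 → 155 cm³.
Deposited infill = 0.35 × 155, so 54.25 cm³.
Support = 0.25 × 301 = 75.25 cm³.
Deposited volume = 146 + 54.25 + 75.25 = 275.5 cm³.
Mass: 275.5 × 1.06 → 292.03 g.
Cost = 292.03 g / 1000 × $79.6/kg = $23.25.

$23.25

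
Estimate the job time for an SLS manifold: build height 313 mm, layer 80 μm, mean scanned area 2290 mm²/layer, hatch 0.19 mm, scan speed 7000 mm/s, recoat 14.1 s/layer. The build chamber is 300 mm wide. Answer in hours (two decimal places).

17.20 hours

Layer count = ceil(313 / 0.08) = 3913.
Per-layer scan distance = 2290 / 0.19, so 12052.6 mm.
Laser time per layer = 12052.6 / 7000 = 1.7218 s.
Per-layer time: 1.7218 + 14.1 → 15.8218 s.
Build time = 3913 × 15.8218 = 61910.7034 s = 17.20 hours.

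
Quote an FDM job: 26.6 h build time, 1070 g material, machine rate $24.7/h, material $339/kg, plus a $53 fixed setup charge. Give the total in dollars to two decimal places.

$1072.75

Machine cost = 24.7 × 26.6 = $657.02.
Material charge = 339 × 1070/1000, so $362.73.
Total = 657.02 + 362.73 + 53 = $1072.75.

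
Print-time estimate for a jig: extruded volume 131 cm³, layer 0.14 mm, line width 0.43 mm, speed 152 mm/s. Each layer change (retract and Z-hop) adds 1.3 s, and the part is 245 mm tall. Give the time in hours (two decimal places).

Bead cross-section = 0.14 × 0.43, so 0.0602 mm².
Path length: 131000 mm³ / 0.0602 mm² → 2176079.7 mm.
Time extruding = 2176079.7 / 152, so 14316.3 s.
Layer count = ceil(245 / 0.14) = 1750.
Non-print overhead = 1750 × 1.3, so 2275 s.
Altogether 14316.3 + 2275 = 16591.3 s, i.e. 4.61 hours.

4.61 hours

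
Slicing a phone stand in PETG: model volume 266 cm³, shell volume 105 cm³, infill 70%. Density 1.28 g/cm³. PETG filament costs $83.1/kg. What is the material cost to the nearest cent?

$23.16

Volume inside the shell = 266 − 105, so 161 cm³.
Infill deposited = 0.70 × 161, so 112.7 cm³.
Total extruded = 105 + 112.7, so 217.7 cm³.
Mass: 217.7 × 1.28 → 278.656 g.
At $83.1/kg: 278.656/1000 × 83.1 = $23.16.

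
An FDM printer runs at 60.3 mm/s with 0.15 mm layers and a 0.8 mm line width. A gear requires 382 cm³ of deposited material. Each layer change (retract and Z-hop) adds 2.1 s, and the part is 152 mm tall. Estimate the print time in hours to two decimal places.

Extrusion cross-section: 0.15 × 0.8 → 0.12 mm².
Path length: 382000 mm³ / 0.12 mm² → 3183333.3 mm.
Time extruding: 3183333.3 / 60.3 → 52791.6 s.
Number of layers: 152 / 0.15 → 1014 (rounded up).
Z-hop total: 1014 × 2.1 → 2129.4 s.
Total = 52791.6 + 2129.4 = 54921 s = 15.26 hours.

15.26 hours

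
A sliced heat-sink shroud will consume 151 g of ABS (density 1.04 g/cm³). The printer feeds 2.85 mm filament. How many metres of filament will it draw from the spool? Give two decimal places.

22.76 m

Volume = 151 g / 1.04 g·cm⁻³ = 145.1923 cm³ = 145192.3 mm³.
Cross-section of 2.85 mm filament: π·(2.85/2)² = 6.3794 mm².
Length = 145192.3 / 6.3794 = 22759.55 mm = 22.76 m.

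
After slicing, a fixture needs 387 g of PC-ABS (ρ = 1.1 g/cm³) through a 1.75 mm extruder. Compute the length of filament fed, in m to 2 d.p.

Volume = 387 g / 1.1 g·cm⁻³ = 351.8182 cm³ = 351818.2 mm³.
A = π r² = π × 0.875² = 2.4053 mm².
Length = 351818.2 / 2.4053 = 146267.91 mm = 146.27 m.

146.27 m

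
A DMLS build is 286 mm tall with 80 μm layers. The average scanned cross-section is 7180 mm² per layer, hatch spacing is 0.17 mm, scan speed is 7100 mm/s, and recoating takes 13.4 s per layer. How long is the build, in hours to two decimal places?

Layers = ⌈286/0.08⌉ = 3575.
Hatch length per layer = 7180 / 0.17, so 42235.3 mm.
Per-layer scan time = 42235.3 / 7100 = 5.9486 s.
Per-layer time = 5.9486 + 13.4, so 19.3486 s.
Build time = 3575 × 19.3486 = 69171.245 s = 19.21 hours.

19.21 hours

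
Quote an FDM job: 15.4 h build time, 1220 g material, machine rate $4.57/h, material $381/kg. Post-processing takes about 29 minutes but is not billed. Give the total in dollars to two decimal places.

Time charge = 4.57 × 15.4, so $70.378.
Material cost: 381 × 1220/1000 → $464.82.
Total = 70.378 + 464.82 = 535.198 ≈ $535.20.

$535.20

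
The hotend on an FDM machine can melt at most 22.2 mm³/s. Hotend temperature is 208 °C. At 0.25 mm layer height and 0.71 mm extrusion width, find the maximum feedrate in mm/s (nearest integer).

125 mm/s

Extrusion cross-section = 0.25 × 0.71 = 0.1775 mm².
Max speed = 22.2 / 0.1775 = 125.07 ≈ 125 mm/s.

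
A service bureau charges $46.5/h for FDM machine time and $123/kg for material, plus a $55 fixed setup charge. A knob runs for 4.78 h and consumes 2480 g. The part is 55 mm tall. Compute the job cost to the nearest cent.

Machine cost = 46.5 × 4.78 = $222.27.
Material charge: 123 × 2480/1000 → $305.04.
Total = 222.27 + 305.04 + 55 = $582.31.

$582.31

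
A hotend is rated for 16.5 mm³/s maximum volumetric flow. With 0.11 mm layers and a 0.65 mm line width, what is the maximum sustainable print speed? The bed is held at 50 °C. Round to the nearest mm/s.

Extrusion cross-section = 0.11 × 0.65 = 0.0715 mm².
Max speed = 16.5 / 0.0715 = 230.77 ≈ 231 mm/s.

231 mm/s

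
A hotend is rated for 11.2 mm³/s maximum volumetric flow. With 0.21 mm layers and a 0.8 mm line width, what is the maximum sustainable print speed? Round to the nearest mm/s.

67 mm/s

A = 0.21 × 0.8, so 0.168 mm².
Max speed = 11.2 / 0.168 = 66.67 ≈ 67 mm/s.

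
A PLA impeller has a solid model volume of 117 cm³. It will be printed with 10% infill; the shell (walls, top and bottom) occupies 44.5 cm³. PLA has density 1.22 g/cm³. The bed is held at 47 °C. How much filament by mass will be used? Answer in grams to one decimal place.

Infill region: 117 − 44.5 → 72.5 cm³.
Deposited infill = 0.10 × 72.5 = 7.25 cm³.
Total printed volume = 44.5 + 7.25 = 51.75 cm³.
Mass = 51.75 × 1.22 = 63.135 g.

63.1 g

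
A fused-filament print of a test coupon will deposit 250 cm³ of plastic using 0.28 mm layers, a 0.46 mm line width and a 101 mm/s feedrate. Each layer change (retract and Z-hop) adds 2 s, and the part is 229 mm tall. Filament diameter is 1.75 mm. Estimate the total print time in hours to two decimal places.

Bead cross-section: 0.28 × 0.46 → 0.1288 mm².
Total extruded path = 250000/0.1288 = 1940993.8 mm.
Extrusion time = 1940993.8 / 101 = 19217.8 s.
Layer count = ceil(229 / 0.28) = 818.
Non-print overhead = 818 × 2, so 1636 s.
Total = 19217.8 + 1636 = 20853.8 s = 5.79 hours.

5.79 hours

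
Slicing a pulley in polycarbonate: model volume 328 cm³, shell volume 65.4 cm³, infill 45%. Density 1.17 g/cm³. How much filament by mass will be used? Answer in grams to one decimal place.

Infill region: 328 − 65.4 → 262.6 cm³.
Deposited infill: 0.45 × 262.6 → 118.17 cm³.
Total extruded = 65.4 + 118.17, so 183.57 cm³.
Mass = 183.57 × 1.17 = 214.7769 g.

214.8 g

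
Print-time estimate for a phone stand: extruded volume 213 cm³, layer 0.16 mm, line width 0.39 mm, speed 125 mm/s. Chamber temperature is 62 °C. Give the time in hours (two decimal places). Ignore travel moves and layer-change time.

7.59 hours

Bead cross-section = 0.16 × 0.39, so 0.0624 mm².
Path length: 213000 mm³ / 0.0624 mm² → 3413461.5 mm.
Print-move time = 3413461.5 / 125, so 27307.7 s.
That's 27307.7 s → 7.59 hours.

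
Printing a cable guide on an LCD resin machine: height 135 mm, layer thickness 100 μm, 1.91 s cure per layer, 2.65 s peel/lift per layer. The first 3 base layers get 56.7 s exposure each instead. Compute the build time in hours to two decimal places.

Layers = ⌈135/0.1⌉ = 1350.
Bottom layers: 3 × (56.7 + 2.65) → 178.05 s.
Normal layers = 1347 × (1.91 + 2.65), so 6142.32 s.
Sum: 178.05 + 6142.32 = 6320.37 s → 1.76 hours.

1.76 hours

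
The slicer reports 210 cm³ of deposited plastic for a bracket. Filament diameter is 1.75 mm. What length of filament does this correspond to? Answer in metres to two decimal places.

87.31 m

Filament cross-section = π × (1.75/2)² = 2.4053 mm².
Length = 210 cm³ / 2.4053 mm² = 210000 / 2.4053 = 87307.2 mm = 87.31 m.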